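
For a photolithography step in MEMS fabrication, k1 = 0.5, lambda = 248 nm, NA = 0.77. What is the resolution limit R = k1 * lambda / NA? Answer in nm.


Step 1: Identify values: k1 = 0.5, lambda = 248 nm, NA = 0.77
Step 2: R = k1 * lambda / NA
R = 0.5 * 248 / 0.77
R = 161.0 nm


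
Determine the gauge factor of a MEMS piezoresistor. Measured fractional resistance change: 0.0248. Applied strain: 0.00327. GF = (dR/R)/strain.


Step 1: Identify values.
dR/R = 0.0248, strain = 0.00327
Step 2: GF = (dR/R) / strain = 0.0248 / 0.00327
GF = 7.6


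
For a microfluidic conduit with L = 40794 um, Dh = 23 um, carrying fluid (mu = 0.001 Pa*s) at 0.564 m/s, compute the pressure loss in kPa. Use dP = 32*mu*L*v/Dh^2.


Step 1: Convert to SI: L = 40794e-6 m, Dh = 23e-6 m
Step 2: dP = 32 * 0.001 * 40794e-6 * 0.564 / (23e-6)^2
Step 3: dP = 1391777.15 Pa
Step 4: Convert to kPa: dP = 1391.78 kPa


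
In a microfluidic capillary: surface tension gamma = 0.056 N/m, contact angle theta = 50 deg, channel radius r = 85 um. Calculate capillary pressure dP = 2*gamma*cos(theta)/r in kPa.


Step 1: cos(50 deg) = 0.6428
Step 2: Convert r to m: r = 85e-6 m
Step 3: dP = 2 * 0.056 * 0.6428 / 85e-6 = 847.0 Pa
Step 4: Convert Pa to kPa (divide by 1000).
dP = 0.85 kPa


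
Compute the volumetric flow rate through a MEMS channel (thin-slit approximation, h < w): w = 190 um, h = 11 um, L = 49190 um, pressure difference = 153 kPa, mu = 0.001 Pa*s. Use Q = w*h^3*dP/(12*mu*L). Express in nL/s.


Step 1: Convert all dimensions to SI (meters).
w = 190e-6 m, h = 11e-6 m, L = 49190e-6 m, dP = 153e3 Pa
Step 2: Q = w * h^3 * dP / (12 * mu * L)
Q = 190e-6 * (11e-6)^3 * 153e3 / (12 * 0.001 * 49190e-6) = 6.554884e-11 m^3/s
Step 3: Convert Q from m^3/s to nL/s (1 m^3 = 1e12 nL, so multiply by 1e12).
Q = 65.549 nL/s


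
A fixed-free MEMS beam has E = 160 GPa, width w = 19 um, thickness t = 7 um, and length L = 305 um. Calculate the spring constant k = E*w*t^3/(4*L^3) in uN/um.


Step 1: Convert E to consistent units (1 GPa = 1000 uN/um^2).
E = 160 GPa = 160000 uN/um^2
Step 2: Compute t^3 = 7^3 = 343
Step 3: Compute L^3 = 305^3 = 28372625
Step 4: k = 160000 * 19 * 343 / (4 * 28372625)
k = 9.1877 uN/um


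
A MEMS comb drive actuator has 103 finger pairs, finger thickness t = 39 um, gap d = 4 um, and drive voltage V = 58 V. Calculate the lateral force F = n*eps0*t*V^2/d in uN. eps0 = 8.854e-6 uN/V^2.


Step 1: Parameters: n=103, eps0=8.854e-6 uN/V^2, t=39 um, V=58 V, d=4 um
Step 2: V^2 = 3364
Step 3: F = 103 * 8.854e-6 * 39 * 3364 / 4
F = 29.911 uN


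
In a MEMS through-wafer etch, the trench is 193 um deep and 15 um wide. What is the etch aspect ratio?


Step 1: AR = depth / width
Step 2: AR = 193 / 15
AR = 12.9


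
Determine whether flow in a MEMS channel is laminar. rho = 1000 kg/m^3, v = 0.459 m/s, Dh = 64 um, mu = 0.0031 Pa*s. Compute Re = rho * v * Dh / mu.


Step 1: Convert Dh to meters: Dh = 64e-6 m
Step 2: Re = rho * v * Dh / mu
Re = 1000 * 0.459 * 64e-6 / 0.0031
Re = 9.476
Since Re = 9.476 is below ~2300, the flow is laminar.


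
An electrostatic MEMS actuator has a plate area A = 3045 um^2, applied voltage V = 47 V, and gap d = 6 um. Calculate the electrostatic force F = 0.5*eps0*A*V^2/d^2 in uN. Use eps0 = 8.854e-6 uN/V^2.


Step 1: Identify parameters.
eps0 = 8.854e-6 uN/V^2, A = 3045 um^2, V = 47 V, d = 6 um
Step 2: Compute V^2 = 47^2 = 2209
Step 3: Compute d^2 = 6^2 = 36
Step 4: F = 0.5 * 8.854e-6 * 3045 * 2209 / 36
F = 0.827 uN


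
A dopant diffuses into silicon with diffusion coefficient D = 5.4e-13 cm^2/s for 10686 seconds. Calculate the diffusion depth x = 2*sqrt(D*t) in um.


Step 1: Compute D*t = 5.4e-13 * 10686 = 5.77044e-09 cm^2
Step 2: sqrt(D*t) = 7.59634e-05 cm
Step 3: x = 2 * 7.59634e-05 cm = 1.519268e-04 cm
Step 4: Convert to um (1 cm = 1e4 um): x = 1.519 um


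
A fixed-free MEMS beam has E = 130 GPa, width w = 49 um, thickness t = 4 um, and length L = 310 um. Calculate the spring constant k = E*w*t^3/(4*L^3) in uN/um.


Step 1: Convert E to consistent units (1 GPa = 1000 uN/um^2).
E = 130 GPa = 130000 uN/um^2
Step 2: Compute t^3 = 4^3 = 64
Step 3: Compute L^3 = 310^3 = 29791000
Step 4: k = 130000 * 49 * 64 / (4 * 29791000)
k = 3.4212 uN/um


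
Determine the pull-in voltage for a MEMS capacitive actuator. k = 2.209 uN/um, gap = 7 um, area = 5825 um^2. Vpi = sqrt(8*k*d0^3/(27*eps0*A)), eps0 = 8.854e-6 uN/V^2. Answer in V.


Step 1: Compute numerator: 8 * k * d0^3 = 8 * 2.209 * 7^3 = 6061.496
Step 2: Compute denominator: 27 * eps0 * A = 27 * 8.854e-6 * 5825 = 1.392513
Step 3: Vpi = sqrt(6061.496 / 1.392513)
Vpi = 65.98 V


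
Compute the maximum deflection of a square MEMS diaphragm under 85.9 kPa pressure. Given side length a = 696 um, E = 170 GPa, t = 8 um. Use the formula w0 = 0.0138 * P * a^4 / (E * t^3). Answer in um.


Step 1: Convert pressure to compatible units (E is in GPa, so P in GPa).
P = 85.9 kPa = 85.9e-6 GPa
Step 2: Compute numerator: 0.0138 * P * a^4.
a^4 = 696^4 = 234658861056
numerator = 0.0138 * 85.9e-6 * 234658861056 = 2.781693e+05
Step 3: Compute denominator: E * t^3 = 170 * 8^3 = 87040
Step 4: w0 = numerator / denominator = 2.781693e+05 / 87040 = 3.1959 um


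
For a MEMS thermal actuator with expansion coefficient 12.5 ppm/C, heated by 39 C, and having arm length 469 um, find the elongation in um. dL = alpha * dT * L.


Step 1: Convert CTE: alpha = 12.5 ppm/C = 12.5e-6 /C
Step 2: dL = 12.5e-6 * 39 * 469
dL = 0.2286 um


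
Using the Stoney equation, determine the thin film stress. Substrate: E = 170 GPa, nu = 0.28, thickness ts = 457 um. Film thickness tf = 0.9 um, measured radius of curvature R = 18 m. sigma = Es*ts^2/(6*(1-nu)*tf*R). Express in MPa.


Step 1: Compute numerator: Es * ts^2 = 170 * 457^2 = 35504330 (GPa*um^2)
Step 2: Compute denominator (R in um): 6*(1-nu)*tf*R = 6*0.72*0.9*18e6 = 69984000.0 (um^2)
Step 3: sigma (GPa) = 35504330 / 69984000.0 = 5.07321e-01 GPa
Step 4: Convert to MPa (x1000): sigma = 507.3 MPa


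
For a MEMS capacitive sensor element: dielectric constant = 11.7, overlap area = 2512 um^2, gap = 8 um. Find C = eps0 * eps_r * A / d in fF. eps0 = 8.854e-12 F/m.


Step 1: Convert area to m^2: A = 2512e-12 m^2
Step 2: Convert gap to m: d = 8e-6 m
Step 3: C = eps0 * eps_r * A / d
C = 8.854e-12 * 11.7 * 2512e-12 / 8e-6
Step 4: Convert to fF (multiply by 1e15).
C = 32.53 fF


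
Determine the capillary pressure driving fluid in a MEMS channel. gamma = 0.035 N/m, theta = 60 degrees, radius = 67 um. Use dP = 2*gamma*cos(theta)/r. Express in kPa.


Step 1: cos(60 deg) = 0.5
Step 2: Convert r to m: r = 67e-6 m
Step 3: dP = 2 * 0.035 * 0.5 / 67e-6 = 522.4 Pa
Step 4: Convert Pa to kPa (divide by 1000).
dP = 0.52 kPa


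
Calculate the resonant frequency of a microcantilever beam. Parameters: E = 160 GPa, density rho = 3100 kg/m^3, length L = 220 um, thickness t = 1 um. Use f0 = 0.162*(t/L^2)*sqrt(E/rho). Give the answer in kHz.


Step 1: Convert units to SI.
t_SI = 1e-6 m, L_SI = 220e-6 m
Step 2: Calculate sqrt(E/rho).
sqrt(160e9 / 3100) = 7184.21 m/s
Step 3: Compute f0.
f0 = 0.162 * 1e-6 / (220e-6)^2 * 7184.21 = 24046.3 Hz = 24.05 kHz


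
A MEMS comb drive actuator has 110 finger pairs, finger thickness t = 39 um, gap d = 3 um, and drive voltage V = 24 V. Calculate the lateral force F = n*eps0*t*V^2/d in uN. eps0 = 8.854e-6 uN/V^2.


Step 1: Parameters: n=110, eps0=8.854e-6 uN/V^2, t=39 um, V=24 V, d=3 um
Step 2: V^2 = 576
Step 3: F = 110 * 8.854e-6 * 39 * 576 / 3
F = 7.293 uN


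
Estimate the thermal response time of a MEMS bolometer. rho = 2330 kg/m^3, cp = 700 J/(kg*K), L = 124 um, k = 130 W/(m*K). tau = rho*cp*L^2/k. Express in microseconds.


Step 1: Convert L to m: L = 124e-6 m
Step 2: L^2 = (124e-6)^2 = 1.5376e-08 m^2
Step 3: tau = 2330 * 700 * 1.5376e-08 / 130 = 1.929097e-04 s
Step 4: Convert to microseconds (multiply by 1e6).
tau = 192.91 us


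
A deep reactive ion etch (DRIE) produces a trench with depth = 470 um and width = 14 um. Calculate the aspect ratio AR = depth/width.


Step 1: AR = depth / width
Step 2: AR = 470 / 14
AR = 33.6


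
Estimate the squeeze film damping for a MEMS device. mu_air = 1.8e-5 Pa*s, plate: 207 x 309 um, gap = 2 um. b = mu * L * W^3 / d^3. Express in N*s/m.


Step 1: Convert to SI.
L = 207e-6 m, W = 309e-6 m, d = 2e-6 m
Step 2: W^3 = (309e-6)^3 = 2.95e-11 m^3
Step 3: d^3 = (2e-6)^3 = 8.00e-18 m^3
Step 4: b = 1.8e-5 * 207e-6 * 2.95e-11 / 8.00e-18
b = 1.37e-02 N*s/m


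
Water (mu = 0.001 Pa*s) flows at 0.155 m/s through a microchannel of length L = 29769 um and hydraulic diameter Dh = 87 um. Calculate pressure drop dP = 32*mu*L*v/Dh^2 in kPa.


Step 1: Convert to SI: L = 29769e-6 m, Dh = 87e-6 m
Step 2: dP = 32 * 0.001 * 29769e-6 * 0.155 / (87e-6)^2
Step 3: dP = 19507.76 Pa
Step 4: Convert to kPa: dP = 19.51 kPa


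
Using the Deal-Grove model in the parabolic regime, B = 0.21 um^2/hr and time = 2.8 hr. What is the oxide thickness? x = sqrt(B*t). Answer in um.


Step 1: Compute B*t = 0.21 * 2.8 = 0.588
Step 2: x = sqrt(0.588)
x = 0.767 um


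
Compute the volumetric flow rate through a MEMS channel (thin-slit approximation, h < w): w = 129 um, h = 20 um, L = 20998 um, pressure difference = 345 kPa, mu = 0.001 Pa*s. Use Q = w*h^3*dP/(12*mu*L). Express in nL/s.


Step 1: Convert all dimensions to SI (meters).
w = 129e-6 m, h = 20e-6 m, L = 20998e-6 m, dP = 345e3 Pa
Step 2: Q = w * h^3 * dP / (12 * mu * L)
Q = 129e-6 * (20e-6)^3 * 345e3 / (12 * 0.001 * 20998e-6) = 1.41299171e-09 m^3/s
Step 3: Convert Q from m^3/s to nL/s (1 m^3 = 1e12 nL, so multiply by 1e12).
Q = 1412.992 nL/s


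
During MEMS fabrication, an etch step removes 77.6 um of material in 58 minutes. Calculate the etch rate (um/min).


Step 1: Etch rate = depth / time
Step 2: rate = 77.6 / 58
rate = 1.338 um/min


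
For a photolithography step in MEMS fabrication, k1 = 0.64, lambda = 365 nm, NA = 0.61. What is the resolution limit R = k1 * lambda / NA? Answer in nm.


Step 1: Identify values: k1 = 0.64, lambda = 365 nm, NA = 0.61
Step 2: R = k1 * lambda / NA
R = 0.64 * 365 / 0.61
R = 383.0 nm


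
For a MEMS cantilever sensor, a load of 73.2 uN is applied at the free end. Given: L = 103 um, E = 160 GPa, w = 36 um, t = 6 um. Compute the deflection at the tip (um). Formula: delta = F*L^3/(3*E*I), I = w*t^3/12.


Step 1: Calculate the second moment of area.
I = w * t^3 / 12 = 36 * 6^3 / 12 = 648.0 um^4
Step 2: Convert E to consistent units (1 GPa = 1000 uN/um^2).
E = 160 GPa = 160000 uN/um^2
Step 3: Calculate tip deflection.
delta = F * L^3 / (3 * E * I)
delta = 73.2 * 103^3 / (3 * 160000 * 648.0)
delta = 0.2572 um


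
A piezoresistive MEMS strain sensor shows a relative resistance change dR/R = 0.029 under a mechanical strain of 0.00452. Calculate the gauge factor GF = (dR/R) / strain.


Step 1: Identify values.
dR/R = 0.029, strain = 0.00452
Step 2: GF = (dR/R) / strain = 0.029 / 0.00452
GF = 6.4


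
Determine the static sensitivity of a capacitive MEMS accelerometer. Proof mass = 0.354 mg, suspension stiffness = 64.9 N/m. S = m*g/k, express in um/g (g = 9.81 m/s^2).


Step 1: Convert mass: m = 0.354 mg = 3.54e-07 kg
Step 2: S = m * g / k = 3.54e-07 * 9.81 / 64.9
Step 3: S = 5.35e-08 m/g
Step 4: Convert to um/g: S = 0.054 um/g


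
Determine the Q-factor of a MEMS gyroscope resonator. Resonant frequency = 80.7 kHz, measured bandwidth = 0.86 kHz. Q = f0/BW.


Step 1: Q = f0 / bandwidth
Step 2: Q = 80.7 / 0.86
Q = 93.8


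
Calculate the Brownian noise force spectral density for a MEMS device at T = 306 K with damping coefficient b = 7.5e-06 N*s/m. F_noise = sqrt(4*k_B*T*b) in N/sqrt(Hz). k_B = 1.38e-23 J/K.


Step 1: Compute 4 * k_B * T * b
= 4 * 1.38e-23 * 306 * 7.5e-06
= 1.2668e-25 N^2/Hz
Step 2: F_noise = sqrt(1.2668e-25)
F_noise = 3.56e-13 N/sqrt(Hz)


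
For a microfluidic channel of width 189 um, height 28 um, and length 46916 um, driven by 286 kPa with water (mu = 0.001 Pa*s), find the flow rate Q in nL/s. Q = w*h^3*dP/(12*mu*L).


Step 1: Convert all dimensions to SI (meters).
w = 189e-6 m, h = 28e-6 m, L = 46916e-6 m, dP = 286e3 Pa
Step 2: Q = w * h^3 * dP / (12 * mu * L)
Q = 189e-6 * (28e-6)^3 * 286e3 / (12 * 0.001 * 46916e-6) = 2.1076559e-09 m^3/s
Step 3: Convert Q from m^3/s to nL/s (1 m^3 = 1e12 nL, so multiply by 1e12).
Q = 2107.656 nL/s


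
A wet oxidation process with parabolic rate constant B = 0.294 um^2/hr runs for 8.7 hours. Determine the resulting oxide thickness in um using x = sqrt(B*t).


Step 1: Compute B*t = 0.294 * 8.7 = 2.5578
Step 2: x = sqrt(2.5578)
x = 1.599 um


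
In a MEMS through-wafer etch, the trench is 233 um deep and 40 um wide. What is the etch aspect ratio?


Step 1: AR = depth / width
Step 2: AR = 233 / 40
AR = 5.8


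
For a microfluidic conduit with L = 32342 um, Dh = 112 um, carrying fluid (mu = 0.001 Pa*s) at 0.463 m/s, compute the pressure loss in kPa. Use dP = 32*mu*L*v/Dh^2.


Step 1: Convert to SI: L = 32342e-6 m, Dh = 112e-6 m
Step 2: dP = 32 * 0.001 * 32342e-6 * 0.463 / (112e-6)^2
Step 3: dP = 38199.86 Pa
Step 4: Convert to kPa: dP = 38.2 kPa


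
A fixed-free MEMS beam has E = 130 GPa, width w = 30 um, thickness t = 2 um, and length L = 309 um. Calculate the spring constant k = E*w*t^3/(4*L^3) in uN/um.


Step 1: Convert E to consistent units (1 GPa = 1000 uN/um^2).
E = 130 GPa = 130000 uN/um^2
Step 2: Compute t^3 = 2^3 = 8
Step 3: Compute L^3 = 309^3 = 29503629
Step 4: k = 130000 * 30 * 8 / (4 * 29503629)
k = 0.2644 uN/um


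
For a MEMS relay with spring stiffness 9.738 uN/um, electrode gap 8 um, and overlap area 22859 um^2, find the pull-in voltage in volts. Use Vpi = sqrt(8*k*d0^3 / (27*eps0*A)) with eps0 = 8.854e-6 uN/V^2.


Step 1: Compute numerator: 8 * k * d0^3 = 8 * 9.738 * 8^3 = 39886.848
Step 2: Compute denominator: 27 * eps0 * A = 27 * 8.854e-6 * 22859 = 5.464627
Step 3: Vpi = sqrt(39886.848 / 5.464627)
Vpi = 85.43 V


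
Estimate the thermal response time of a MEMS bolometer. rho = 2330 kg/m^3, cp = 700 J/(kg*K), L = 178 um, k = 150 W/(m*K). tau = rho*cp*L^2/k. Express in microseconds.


Step 1: Convert L to m: L = 178e-6 m
Step 2: L^2 = (178e-6)^2 = 3.1684e-08 m^2
Step 3: tau = 2330 * 700 * 3.1684e-08 / 150 = 3.4451069e-04 s
Step 4: Convert to microseconds (multiply by 1e6).
tau = 344.511 us


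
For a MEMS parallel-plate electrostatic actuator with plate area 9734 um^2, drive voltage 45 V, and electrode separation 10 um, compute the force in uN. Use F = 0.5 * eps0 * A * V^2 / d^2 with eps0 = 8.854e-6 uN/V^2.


Step 1: Identify parameters.
eps0 = 8.854e-6 uN/V^2, A = 9734 um^2, V = 45 V, d = 10 um
Step 2: Compute V^2 = 45^2 = 2025
Step 3: Compute d^2 = 10^2 = 100
Step 4: F = 0.5 * 8.854e-6 * 9734 * 2025 / 100
F = 0.873 uN


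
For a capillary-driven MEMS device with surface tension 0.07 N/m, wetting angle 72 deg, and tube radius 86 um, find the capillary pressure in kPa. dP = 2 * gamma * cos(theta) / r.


Step 1: cos(72 deg) = 0.309
Step 2: Convert r to m: r = 86e-6 m
Step 3: dP = 2 * 0.07 * 0.309 / 86e-6 = 503.0 Pa
Step 4: Convert Pa to kPa (divide by 1000).
dP = 0.5 kPa


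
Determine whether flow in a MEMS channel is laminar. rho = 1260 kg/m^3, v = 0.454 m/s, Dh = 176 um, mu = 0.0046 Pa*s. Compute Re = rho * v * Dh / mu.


Step 1: Convert Dh to meters: Dh = 176e-6 m
Step 2: Re = rho * v * Dh / mu
Re = 1260 * 0.454 * 176e-6 / 0.0046
Re = 21.887
Since Re = 21.887 is below ~2300, the flow is laminar.


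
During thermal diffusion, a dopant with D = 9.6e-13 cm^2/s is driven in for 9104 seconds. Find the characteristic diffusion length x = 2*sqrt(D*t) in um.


Step 1: Compute D*t = 9.6e-13 * 9104 = 8.73984e-09 cm^2
Step 2: sqrt(D*t) = 9.3487e-05 cm
Step 3: x = 2 * 9.3487e-05 cm = 1.86974e-04 cm
Step 4: Convert to um (1 cm = 1e4 um): x = 1.87 um


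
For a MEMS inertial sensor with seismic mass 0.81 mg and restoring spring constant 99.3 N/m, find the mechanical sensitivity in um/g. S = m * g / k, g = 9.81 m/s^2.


Step 1: Convert mass: m = 0.81 mg = 8.10e-07 kg
Step 2: S = m * g / k = 8.10e-07 * 9.81 / 99.3
Step 3: S = 8.00e-08 m/g
Step 4: Convert to um/g: S = 0.08 um/g


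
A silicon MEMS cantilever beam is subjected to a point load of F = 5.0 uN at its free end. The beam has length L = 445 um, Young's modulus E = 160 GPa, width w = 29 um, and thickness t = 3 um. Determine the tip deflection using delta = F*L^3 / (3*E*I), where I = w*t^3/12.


Step 1: Calculate the second moment of area.
I = w * t^3 / 12 = 29 * 3^3 / 12 = 65.25 um^4
Step 2: Convert E to consistent units (1 GPa = 1000 uN/um^2).
E = 160 GPa = 160000 uN/um^2
Step 3: Calculate tip deflection.
delta = F * L^3 / (3 * E * I)
delta = 5.0 * 445^3 / (3 * 160000 * 65.25)
delta = 14.0679 um


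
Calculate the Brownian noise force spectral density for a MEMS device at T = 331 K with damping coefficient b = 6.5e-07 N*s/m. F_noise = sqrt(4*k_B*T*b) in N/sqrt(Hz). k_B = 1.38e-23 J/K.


Step 1: Compute 4 * k_B * T * b
= 4 * 1.38e-23 * 331 * 6.5e-07
= 1.1876e-26 N^2/Hz
Step 2: F_noise = sqrt(1.1876e-26)
F_noise = 1.09e-13 N/sqrt(Hz)


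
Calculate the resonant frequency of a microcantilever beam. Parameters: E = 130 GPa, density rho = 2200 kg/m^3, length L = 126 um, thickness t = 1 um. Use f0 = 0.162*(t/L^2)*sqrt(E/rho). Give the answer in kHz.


Step 1: Convert units to SI.
t_SI = 1e-6 m, L_SI = 126e-6 m
Step 2: Calculate sqrt(E/rho).
sqrt(130e9 / 2200) = 7687.06 m/s
Step 3: Compute f0.
f0 = 0.162 * 1e-6 / (126e-6)^2 * 7687.06 = 78439.4 Hz = 78.44 kHz


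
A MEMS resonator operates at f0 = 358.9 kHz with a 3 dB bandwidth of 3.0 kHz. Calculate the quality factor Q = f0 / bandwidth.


Step 1: Q = f0 / bandwidth
Step 2: Q = 358.9 / 3.0
Q = 119.6


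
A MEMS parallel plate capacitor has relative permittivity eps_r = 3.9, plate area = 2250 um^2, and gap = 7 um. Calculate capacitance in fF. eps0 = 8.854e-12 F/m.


Step 1: Convert area to m^2: A = 2250e-12 m^2
Step 2: Convert gap to m: d = 7e-6 m
Step 3: C = eps0 * eps_r * A / d
C = 8.854e-12 * 3.9 * 2250e-12 / 7e-6
Step 4: Convert to fF (multiply by 1e15).
C = 11.1 fF


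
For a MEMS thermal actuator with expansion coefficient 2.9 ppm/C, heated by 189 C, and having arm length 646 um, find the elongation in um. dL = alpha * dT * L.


Step 1: Convert CTE: alpha = 2.9 ppm/C = 2.9e-6 /C
Step 2: dL = 2.9e-6 * 189 * 646
dL = 0.3541 um


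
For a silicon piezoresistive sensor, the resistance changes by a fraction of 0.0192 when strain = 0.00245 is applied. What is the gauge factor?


Step 1: Identify values.
dR/R = 0.0192, strain = 0.00245
Step 2: GF = (dR/R) / strain = 0.0192 / 0.00245
GF = 7.8


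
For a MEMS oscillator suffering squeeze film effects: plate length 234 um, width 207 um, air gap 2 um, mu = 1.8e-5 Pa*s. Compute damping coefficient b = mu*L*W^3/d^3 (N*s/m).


Step 1: Convert to SI.
L = 234e-6 m, W = 207e-6 m, d = 2e-6 m
Step 2: W^3 = (207e-6)^3 = 8.87e-12 m^3
Step 3: d^3 = (2e-6)^3 = 8.00e-18 m^3
Step 4: b = 1.8e-5 * 234e-6 * 8.87e-12 / 8.00e-18
b = 4.67e-03 N*s/m


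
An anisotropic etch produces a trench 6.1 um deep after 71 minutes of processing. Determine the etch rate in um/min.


Step 1: Etch rate = depth / time
Step 2: rate = 6.1 / 71
rate = 0.086 um/min


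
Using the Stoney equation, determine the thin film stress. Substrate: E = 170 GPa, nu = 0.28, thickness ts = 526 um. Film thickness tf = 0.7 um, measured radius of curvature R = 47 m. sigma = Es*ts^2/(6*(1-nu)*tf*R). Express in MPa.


Step 1: Compute numerator: Es * ts^2 = 170 * 526^2 = 47034920 (GPa*um^2)
Step 2: Compute denominator (R in um): 6*(1-nu)*tf*R = 6*0.72*0.7*47e6 = 142128000.0 (um^2)
Step 3: sigma (GPa) = 47034920 / 142128000.0 = 3.30934e-01 GPa
Step 4: Convert to MPa (x1000): sigma = 330.9 MPa


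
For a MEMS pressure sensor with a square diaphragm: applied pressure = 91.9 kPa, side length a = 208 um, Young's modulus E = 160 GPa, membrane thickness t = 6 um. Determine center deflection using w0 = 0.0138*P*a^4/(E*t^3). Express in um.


Step 1: Convert pressure to compatible units (E is in GPa, so P in GPa).
P = 91.9 kPa = 91.9e-6 GPa
Step 2: Compute numerator: 0.0138 * P * a^4.
a^4 = 208^4 = 1871773696
numerator = 0.0138 * 91.9e-6 * 1871773696 = 2.3738e+03
Step 3: Compute denominator: E * t^3 = 160 * 6^3 = 34560
Step 4: w0 = numerator / denominator = 2.3738e+03 / 34560 = 0.0687 um


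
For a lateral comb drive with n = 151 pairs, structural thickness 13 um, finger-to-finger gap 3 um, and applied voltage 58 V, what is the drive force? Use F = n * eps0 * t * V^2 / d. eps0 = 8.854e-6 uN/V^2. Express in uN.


Step 1: Parameters: n=151, eps0=8.854e-6 uN/V^2, t=13 um, V=58 V, d=3 um
Step 2: V^2 = 3364
Step 3: F = 151 * 8.854e-6 * 13 * 3364 / 3
F = 19.489 uN


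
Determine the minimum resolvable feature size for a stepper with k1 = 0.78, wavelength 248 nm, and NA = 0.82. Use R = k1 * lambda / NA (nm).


Step 1: Identify values: k1 = 0.78, lambda = 248 nm, NA = 0.82
Step 2: R = k1 * lambda / NA
R = 0.78 * 248 / 0.82
R = 235.9 nm


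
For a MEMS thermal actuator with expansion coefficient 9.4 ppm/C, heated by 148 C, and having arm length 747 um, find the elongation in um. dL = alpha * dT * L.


Step 1: Convert CTE: alpha = 9.4 ppm/C = 9.4e-6 /C
Step 2: dL = 9.4e-6 * 148 * 747
dL = 1.0392 um


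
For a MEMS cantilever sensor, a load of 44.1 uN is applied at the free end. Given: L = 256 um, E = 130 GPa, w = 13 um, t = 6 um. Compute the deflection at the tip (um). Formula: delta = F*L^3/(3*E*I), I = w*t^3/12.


Step 1: Calculate the second moment of area.
I = w * t^3 / 12 = 13 * 6^3 / 12 = 234.0 um^4
Step 2: Convert E to consistent units (1 GPa = 1000 uN/um^2).
E = 130 GPa = 130000 uN/um^2
Step 3: Calculate tip deflection.
delta = F * L^3 / (3 * E * I)
delta = 44.1 * 256^3 / (3 * 130000 * 234.0)
delta = 8.1073 um


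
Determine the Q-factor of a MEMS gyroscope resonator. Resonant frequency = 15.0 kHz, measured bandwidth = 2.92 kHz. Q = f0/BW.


Step 1: Q = f0 / bandwidth
Step 2: Q = 15.0 / 2.92
Q = 5.1


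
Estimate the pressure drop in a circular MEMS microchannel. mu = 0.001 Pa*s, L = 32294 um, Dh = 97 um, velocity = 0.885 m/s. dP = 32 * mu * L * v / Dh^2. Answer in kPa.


Step 1: Convert to SI: L = 32294e-6 m, Dh = 97e-6 m
Step 2: dP = 32 * 0.001 * 32294e-6 * 0.885 / (97e-6)^2
Step 3: dP = 97201.20 Pa
Step 4: Convert to kPa: dP = 97.2 kPa


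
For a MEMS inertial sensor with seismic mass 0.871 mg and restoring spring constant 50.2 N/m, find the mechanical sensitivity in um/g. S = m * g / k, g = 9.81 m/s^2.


Step 1: Convert mass: m = 0.871 mg = 8.71e-07 kg
Step 2: S = m * g / k = 8.71e-07 * 9.81 / 50.2
Step 3: S = 1.70e-07 m/g
Step 4: Convert to um/g: S = 0.17 um/g


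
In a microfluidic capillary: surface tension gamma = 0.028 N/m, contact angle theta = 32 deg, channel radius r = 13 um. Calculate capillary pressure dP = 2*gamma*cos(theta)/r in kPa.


Step 1: cos(32 deg) = 0.848
Step 2: Convert r to m: r = 13e-6 m
Step 3: dP = 2 * 0.028 * 0.848 / 13e-6 = 3652.9 Pa
Step 4: Convert Pa to kPa (divide by 1000).
dP = 3.65 kPa


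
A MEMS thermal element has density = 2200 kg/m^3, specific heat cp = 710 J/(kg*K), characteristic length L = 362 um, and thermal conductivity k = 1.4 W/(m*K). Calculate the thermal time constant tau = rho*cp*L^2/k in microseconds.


Step 1: Convert L to m: L = 362e-6 m
Step 2: L^2 = (362e-6)^2 = 1.31044e-07 m^2
Step 3: tau = 2200 * 710 * 1.31044e-07 / 1.4 = 1.4620766286e-01 s
Step 4: Convert to microseconds (multiply by 1e6).
tau = 146207.663 us


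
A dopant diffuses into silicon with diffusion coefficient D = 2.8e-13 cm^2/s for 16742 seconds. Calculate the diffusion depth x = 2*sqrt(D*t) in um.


Step 1: Compute D*t = 2.8e-13 * 16742 = 4.68776e-09 cm^2
Step 2: sqrt(D*t) = 6.84672e-05 cm
Step 3: x = 2 * 6.84672e-05 cm = 1.369344e-04 cm
Step 4: Convert to um (1 cm = 1e4 um): x = 1.369 um


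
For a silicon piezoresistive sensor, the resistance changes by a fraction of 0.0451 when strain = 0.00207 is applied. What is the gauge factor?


Step 1: Identify values.
dR/R = 0.0451, strain = 0.00207
Step 2: GF = (dR/R) / strain = 0.0451 / 0.00207
GF = 21.8


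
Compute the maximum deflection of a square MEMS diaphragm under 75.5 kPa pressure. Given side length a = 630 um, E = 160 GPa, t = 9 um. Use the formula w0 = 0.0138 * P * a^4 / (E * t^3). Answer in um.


Step 1: Convert pressure to compatible units (E is in GPa, so P in GPa).
P = 75.5 kPa = 75.5e-6 GPa
Step 2: Compute numerator: 0.0138 * P * a^4.
a^4 = 630^4 = 157529610000
numerator = 0.0138 * 75.5e-6 * 157529610000 = 1.641301e+05
Step 3: Compute denominator: E * t^3 = 160 * 9^3 = 116640
Step 4: w0 = numerator / denominator = 1.641301e+05 / 116640 = 1.4072 um


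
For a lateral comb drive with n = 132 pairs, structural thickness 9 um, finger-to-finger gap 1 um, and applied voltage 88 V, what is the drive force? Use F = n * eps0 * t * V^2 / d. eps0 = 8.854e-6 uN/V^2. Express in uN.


Step 1: Parameters: n=132, eps0=8.854e-6 uN/V^2, t=9 um, V=88 V, d=1 um
Step 2: V^2 = 7744
Step 3: F = 132 * 8.854e-6 * 9 * 7744 / 1
F = 81.456 uN


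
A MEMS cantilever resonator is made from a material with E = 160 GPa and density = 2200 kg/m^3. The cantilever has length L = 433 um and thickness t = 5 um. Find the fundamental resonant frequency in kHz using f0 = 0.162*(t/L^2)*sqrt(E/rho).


Step 1: Convert units to SI.
t_SI = 5e-6 m, L_SI = 433e-6 m
Step 2: Calculate sqrt(E/rho).
sqrt(160e9 / 2200) = 8528.03 m/s
Step 3: Compute f0.
f0 = 0.162 * 5e-6 / (433e-6)^2 * 8528.03 = 36843.3 Hz = 36.84 kHz


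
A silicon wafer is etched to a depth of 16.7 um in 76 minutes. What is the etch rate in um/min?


Step 1: Etch rate = depth / time
Step 2: rate = 16.7 / 76
rate = 0.22 um/min


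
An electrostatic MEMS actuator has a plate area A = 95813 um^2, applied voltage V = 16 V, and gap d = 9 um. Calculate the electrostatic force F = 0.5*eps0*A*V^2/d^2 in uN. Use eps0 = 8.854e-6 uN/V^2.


Step 1: Identify parameters.
eps0 = 8.854e-6 uN/V^2, A = 95813 um^2, V = 16 V, d = 9 um
Step 2: Compute V^2 = 16^2 = 256
Step 3: Compute d^2 = 9^2 = 81
Step 4: F = 0.5 * 8.854e-6 * 95813 * 256 / 81
F = 1.341 uN


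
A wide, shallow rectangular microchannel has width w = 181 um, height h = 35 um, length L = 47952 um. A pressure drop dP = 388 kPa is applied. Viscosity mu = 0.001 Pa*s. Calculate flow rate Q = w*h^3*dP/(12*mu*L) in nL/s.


Step 1: Convert all dimensions to SI (meters).
w = 181e-6 m, h = 35e-6 m, L = 47952e-6 m, dP = 388e3 Pa
Step 2: Q = w * h^3 * dP / (12 * mu * L)
Q = 181e-6 * (35e-6)^3 * 388e3 / (12 * 0.001 * 47952e-6) = 5.23270753e-09 m^3/s
Step 3: Convert Q from m^3/s to nL/s (1 m^3 = 1e12 nL, so multiply by 1e12).
Q = 5232.708 nL/s


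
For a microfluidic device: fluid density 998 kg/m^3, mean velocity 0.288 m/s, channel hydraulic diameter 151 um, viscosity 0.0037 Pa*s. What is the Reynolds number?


Step 1: Convert Dh to meters: Dh = 151e-6 m
Step 2: Re = rho * v * Dh / mu
Re = 998 * 0.288 * 151e-6 / 0.0037
Re = 11.73


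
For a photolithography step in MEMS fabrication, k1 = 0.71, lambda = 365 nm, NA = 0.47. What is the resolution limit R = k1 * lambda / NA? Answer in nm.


Step 1: Identify values: k1 = 0.71, lambda = 365 nm, NA = 0.47
Step 2: R = k1 * lambda / NA
R = 0.71 * 365 / 0.47
R = 551.4 nm


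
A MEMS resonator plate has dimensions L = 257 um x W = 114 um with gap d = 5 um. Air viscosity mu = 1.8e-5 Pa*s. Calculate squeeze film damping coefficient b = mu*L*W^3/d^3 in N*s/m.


Step 1: Convert to SI.
L = 257e-6 m, W = 114e-6 m, d = 5e-6 m
Step 2: W^3 = (114e-6)^3 = 1.48e-12 m^3
Step 3: d^3 = (5e-6)^3 = 1.25e-16 m^3
Step 4: b = 1.8e-5 * 257e-6 * 1.48e-12 / 1.25e-16
b = 5.48e-05 N*s/m


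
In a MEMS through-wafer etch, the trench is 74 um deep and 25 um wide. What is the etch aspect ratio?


Step 1: AR = depth / width
Step 2: AR = 74 / 25
AR = 3.0


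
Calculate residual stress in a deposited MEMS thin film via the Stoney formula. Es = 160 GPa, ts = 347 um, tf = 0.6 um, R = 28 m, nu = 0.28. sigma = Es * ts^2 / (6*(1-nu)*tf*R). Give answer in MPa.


Step 1: Compute numerator: Es * ts^2 = 160 * 347^2 = 19265440 (GPa*um^2)
Step 2: Compute denominator (R in um): 6*(1-nu)*tf*R = 6*0.72*0.6*28e6 = 72576000.0 (um^2)
Step 3: sigma (GPa) = 19265440 / 72576000.0 = 2.65452e-01 GPa
Step 4: Convert to MPa (x1000): sigma = 265.5 MPa


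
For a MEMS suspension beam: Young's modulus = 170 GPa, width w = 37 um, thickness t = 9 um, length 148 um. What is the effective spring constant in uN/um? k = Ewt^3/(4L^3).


Step 1: Convert E to consistent units (1 GPa = 1000 uN/um^2).
E = 170 GPa = 170000 uN/um^2
Step 2: Compute t^3 = 9^3 = 729
Step 3: Compute L^3 = 148^3 = 3241792
Step 4: k = 170000 * 37 * 729 / (4 * 3241792)
k = 353.6169 uN/um


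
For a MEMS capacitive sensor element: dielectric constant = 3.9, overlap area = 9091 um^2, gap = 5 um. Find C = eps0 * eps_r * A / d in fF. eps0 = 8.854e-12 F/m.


Step 1: Convert area to m^2: A = 9091e-12 m^2
Step 2: Convert gap to m: d = 5e-6 m
Step 3: C = eps0 * eps_r * A / d
C = 8.854e-12 * 3.9 * 9091e-12 / 5e-6
Step 4: Convert to fF (multiply by 1e15).
C = 62.78 fF


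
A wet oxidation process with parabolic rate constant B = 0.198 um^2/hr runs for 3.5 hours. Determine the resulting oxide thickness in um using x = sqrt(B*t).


Step 1: Compute B*t = 0.198 * 3.5 = 0.693
Step 2: x = sqrt(0.693)
x = 0.832 um


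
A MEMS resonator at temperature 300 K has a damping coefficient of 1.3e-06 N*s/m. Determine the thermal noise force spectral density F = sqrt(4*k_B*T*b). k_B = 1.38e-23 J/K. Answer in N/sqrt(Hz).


Step 1: Compute 4 * k_B * T * b
= 4 * 1.38e-23 * 300 * 1.3e-06
= 2.1528e-26 N^2/Hz
Step 2: F_noise = sqrt(2.1528e-26)
F_noise = 1.47e-13 N/sqrt(Hz)


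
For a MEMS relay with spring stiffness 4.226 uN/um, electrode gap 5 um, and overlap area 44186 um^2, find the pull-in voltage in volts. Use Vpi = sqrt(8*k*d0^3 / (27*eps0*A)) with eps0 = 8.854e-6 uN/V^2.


Step 1: Compute numerator: 8 * k * d0^3 = 8 * 4.226 * 5^3 = 4226.0
Step 2: Compute denominator: 27 * eps0 * A = 27 * 8.854e-6 * 44186 = 10.563017
Step 3: Vpi = sqrt(4226.0 / 10.563017)
Vpi = 20.0 V


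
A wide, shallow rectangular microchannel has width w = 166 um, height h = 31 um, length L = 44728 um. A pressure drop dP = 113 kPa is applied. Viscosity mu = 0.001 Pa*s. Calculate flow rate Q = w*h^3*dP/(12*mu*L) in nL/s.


Step 1: Convert all dimensions to SI (meters).
w = 166e-6 m, h = 31e-6 m, L = 44728e-6 m, dP = 113e3 Pa
Step 2: Q = w * h^3 * dP / (12 * mu * L)
Q = 166e-6 * (31e-6)^3 * 113e3 / (12 * 0.001 * 44728e-6) = 1.04114421e-09 m^3/s
Step 3: Convert Q from m^3/s to nL/s (1 m^3 = 1e12 nL, so multiply by 1e12).
Q = 1041.144 nL/s


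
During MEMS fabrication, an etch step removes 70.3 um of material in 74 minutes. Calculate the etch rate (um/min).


Step 1: Etch rate = depth / time
Step 2: rate = 70.3 / 74
rate = 0.95 um/min


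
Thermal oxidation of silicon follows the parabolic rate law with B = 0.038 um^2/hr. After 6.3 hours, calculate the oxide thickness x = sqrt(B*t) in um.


Step 1: Compute B*t = 0.038 * 6.3 = 0.2394
Step 2: x = sqrt(0.2394)
x = 0.489 um


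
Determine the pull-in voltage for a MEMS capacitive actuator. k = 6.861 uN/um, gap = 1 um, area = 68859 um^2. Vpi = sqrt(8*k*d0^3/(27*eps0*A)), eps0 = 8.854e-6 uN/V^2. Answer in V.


Step 1: Compute numerator: 8 * k * d0^3 = 8 * 6.861 * 1^3 = 54.888
Step 2: Compute denominator: 27 * eps0 * A = 27 * 8.854e-6 * 68859 = 16.461295
Step 3: Vpi = sqrt(54.888 / 16.461295)
Vpi = 1.83 V


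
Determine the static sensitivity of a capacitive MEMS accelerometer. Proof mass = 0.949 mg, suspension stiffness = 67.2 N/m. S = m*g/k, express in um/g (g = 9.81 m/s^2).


Step 1: Convert mass: m = 0.949 mg = 9.49e-07 kg
Step 2: S = m * g / k = 9.49e-07 * 9.81 / 67.2
Step 3: S = 1.39e-07 m/g
Step 4: Convert to um/g: S = 0.139 um/g


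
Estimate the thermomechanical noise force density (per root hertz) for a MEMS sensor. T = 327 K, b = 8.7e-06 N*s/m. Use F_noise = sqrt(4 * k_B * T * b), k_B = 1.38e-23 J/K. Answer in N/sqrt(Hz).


Step 1: Compute 4 * k_B * T * b
= 4 * 1.38e-23 * 327 * 8.7e-06
= 1.5704e-25 N^2/Hz
Step 2: F_noise = sqrt(1.5704e-25)
F_noise = 3.96e-13 N/sqrt(Hz)


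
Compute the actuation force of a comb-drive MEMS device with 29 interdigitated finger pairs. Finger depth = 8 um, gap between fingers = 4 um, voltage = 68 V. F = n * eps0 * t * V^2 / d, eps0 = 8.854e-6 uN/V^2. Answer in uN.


Step 1: Parameters: n=29, eps0=8.854e-6 uN/V^2, t=8 um, V=68 V, d=4 um
Step 2: V^2 = 4624
Step 3: F = 29 * 8.854e-6 * 8 * 4624 / 4
F = 2.375 uN


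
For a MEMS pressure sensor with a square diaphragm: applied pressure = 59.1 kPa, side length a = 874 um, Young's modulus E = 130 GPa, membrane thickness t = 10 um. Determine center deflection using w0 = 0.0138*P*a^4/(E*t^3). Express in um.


Step 1: Convert pressure to compatible units (E is in GPa, so P in GPa).
P = 59.1 kPa = 59.1e-6 GPa
Step 2: Compute numerator: 0.0138 * P * a^4.
a^4 = 874^4 = 583506543376
numerator = 0.0138 * 59.1e-6 * 583506543376 = 4.758963e+05
Step 3: Compute denominator: E * t^3 = 130 * 10^3 = 130000
Step 4: w0 = numerator / denominator = 4.758963e+05 / 130000 = 3.6607 um


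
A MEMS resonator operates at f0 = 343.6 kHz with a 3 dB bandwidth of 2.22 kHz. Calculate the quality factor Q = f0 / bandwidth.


Step 1: Q = f0 / bandwidth
Step 2: Q = 343.6 / 2.22
Q = 154.8


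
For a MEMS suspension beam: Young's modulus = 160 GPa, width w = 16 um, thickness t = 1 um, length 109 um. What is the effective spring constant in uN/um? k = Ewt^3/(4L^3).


Step 1: Convert E to consistent units (1 GPa = 1000 uN/um^2).
E = 160 GPa = 160000 uN/um^2
Step 2: Compute t^3 = 1^3 = 1
Step 3: Compute L^3 = 109^3 = 1295029
Step 4: k = 160000 * 16 * 1 / (4 * 1295029)
k = 0.4942 uN/um


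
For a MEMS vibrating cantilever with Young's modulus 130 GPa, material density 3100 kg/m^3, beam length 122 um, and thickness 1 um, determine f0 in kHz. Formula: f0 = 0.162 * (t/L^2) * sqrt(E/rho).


Step 1: Convert units to SI.
t_SI = 1e-6 m, L_SI = 122e-6 m
Step 2: Calculate sqrt(E/rho).
sqrt(130e9 / 3100) = 6475.76 m/s
Step 3: Compute f0.
f0 = 0.162 * 1e-6 / (122e-6)^2 * 6475.76 = 70483.3 Hz = 70.48 kHz


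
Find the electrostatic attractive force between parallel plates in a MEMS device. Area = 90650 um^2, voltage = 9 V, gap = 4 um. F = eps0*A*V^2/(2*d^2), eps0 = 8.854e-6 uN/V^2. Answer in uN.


Step 1: Identify parameters.
eps0 = 8.854e-6 uN/V^2, A = 90650 um^2, V = 9 V, d = 4 um
Step 2: Compute V^2 = 9^2 = 81
Step 3: Compute d^2 = 4^2 = 16
Step 4: F = 0.5 * 8.854e-6 * 90650 * 81 / 16
F = 2.032 uN


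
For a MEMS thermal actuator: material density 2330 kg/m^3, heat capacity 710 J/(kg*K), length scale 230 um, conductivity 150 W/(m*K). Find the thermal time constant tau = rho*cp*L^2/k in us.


Step 1: Convert L to m: L = 230e-6 m
Step 2: L^2 = (230e-6)^2 = 5.29e-08 m^2
Step 3: tau = 2330 * 710 * 5.29e-08 / 150 = 5.8341647e-04 s
Step 4: Convert to microseconds (multiply by 1e6).
tau = 583.416 us


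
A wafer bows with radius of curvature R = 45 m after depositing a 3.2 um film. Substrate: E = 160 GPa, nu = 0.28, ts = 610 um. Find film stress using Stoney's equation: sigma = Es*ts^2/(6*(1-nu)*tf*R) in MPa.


Step 1: Compute numerator: Es * ts^2 = 160 * 610^2 = 59536000 (GPa*um^2)
Step 2: Compute denominator (R in um): 6*(1-nu)*tf*R = 6*0.72*3.2*45e6 = 622080000.0 (um^2)
Step 3: sigma (GPa) = 59536000 / 622080000.0 = 9.5705e-02 GPa
Step 4: Convert to MPa (x1000): sigma = 95.7 MPa


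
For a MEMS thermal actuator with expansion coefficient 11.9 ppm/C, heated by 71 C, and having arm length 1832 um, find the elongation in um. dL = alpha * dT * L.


Step 1: Convert CTE: alpha = 11.9 ppm/C = 11.9e-6 /C
Step 2: dL = 11.9e-6 * 71 * 1832
dL = 1.5479 um


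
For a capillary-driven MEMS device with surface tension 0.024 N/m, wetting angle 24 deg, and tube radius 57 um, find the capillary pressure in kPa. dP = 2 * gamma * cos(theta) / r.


Step 1: cos(24 deg) = 0.9135
Step 2: Convert r to m: r = 57e-6 m
Step 3: dP = 2 * 0.024 * 0.9135 / 57e-6 = 769.3 Pa
Step 4: Convert Pa to kPa (divide by 1000).
dP = 0.77 kPa


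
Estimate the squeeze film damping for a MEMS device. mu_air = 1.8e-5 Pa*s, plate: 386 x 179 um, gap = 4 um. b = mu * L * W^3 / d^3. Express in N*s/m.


Step 1: Convert to SI.
L = 386e-6 m, W = 179e-6 m, d = 4e-6 m
Step 2: W^3 = (179e-6)^3 = 5.74e-12 m^3
Step 3: d^3 = (4e-6)^3 = 6.40e-17 m^3
Step 4: b = 1.8e-5 * 386e-6 * 5.74e-12 / 6.40e-17
b = 6.23e-04 N*s/m


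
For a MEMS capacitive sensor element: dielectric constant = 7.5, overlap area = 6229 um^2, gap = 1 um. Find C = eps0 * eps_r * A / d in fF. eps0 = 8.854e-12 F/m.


Step 1: Convert area to m^2: A = 6229e-12 m^2
Step 2: Convert gap to m: d = 1e-6 m
Step 3: C = eps0 * eps_r * A / d
C = 8.854e-12 * 7.5 * 6229e-12 / 1e-6
Step 4: Convert to fF (multiply by 1e15).
C = 413.64 fF


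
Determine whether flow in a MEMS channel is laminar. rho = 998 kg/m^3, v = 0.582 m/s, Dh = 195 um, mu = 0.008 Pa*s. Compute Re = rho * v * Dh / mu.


Step 1: Convert Dh to meters: Dh = 195e-6 m
Step 2: Re = rho * v * Dh / mu
Re = 998 * 0.582 * 195e-6 / 0.008
Re = 14.158
Since Re = 14.158 is below ~2300, the flow is laminar.


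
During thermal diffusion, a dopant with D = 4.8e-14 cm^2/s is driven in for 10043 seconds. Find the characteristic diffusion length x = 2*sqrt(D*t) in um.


Step 1: Compute D*t = 4.8e-14 * 10043 = 4.82064e-10 cm^2
Step 2: sqrt(D*t) = 2.1956e-05 cm
Step 3: x = 2 * 2.1956e-05 cm = 4.3912e-05 cm
Step 4: Convert to um (1 cm = 1e4 um): x = 0.439 um


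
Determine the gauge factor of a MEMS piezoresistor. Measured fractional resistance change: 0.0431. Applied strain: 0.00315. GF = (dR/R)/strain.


Step 1: Identify values.
dR/R = 0.0431, strain = 0.00315
Step 2: GF = (dR/R) / strain = 0.0431 / 0.00315
GF = 13.7


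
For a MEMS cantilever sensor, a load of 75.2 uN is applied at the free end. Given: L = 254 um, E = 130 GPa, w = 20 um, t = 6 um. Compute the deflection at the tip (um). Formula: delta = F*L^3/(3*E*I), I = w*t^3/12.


Step 1: Calculate the second moment of area.
I = w * t^3 / 12 = 20 * 6^3 / 12 = 360.0 um^4
Step 2: Convert E to consistent units (1 GPa = 1000 uN/um^2).
E = 130 GPa = 130000 uN/um^2
Step 3: Calculate tip deflection.
delta = F * L^3 / (3 * E * I)
delta = 75.2 * 254^3 / (3 * 130000 * 360.0)
delta = 8.7771 um


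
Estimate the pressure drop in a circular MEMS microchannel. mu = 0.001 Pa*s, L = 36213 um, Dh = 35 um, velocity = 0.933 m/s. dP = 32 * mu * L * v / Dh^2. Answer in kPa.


Step 1: Convert to SI: L = 36213e-6 m, Dh = 35e-6 m
Step 2: dP = 32 * 0.001 * 36213e-6 * 0.933 / (35e-6)^2
Step 3: dP = 882592.10 Pa
Step 4: Convert to kPa: dP = 882.59 kPa


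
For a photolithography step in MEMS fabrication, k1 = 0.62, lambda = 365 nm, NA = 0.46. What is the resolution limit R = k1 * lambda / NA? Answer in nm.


Step 1: Identify values: k1 = 0.62, lambda = 365 nm, NA = 0.46
Step 2: R = k1 * lambda / NA
R = 0.62 * 365 / 0.46
R = 492.0 nm


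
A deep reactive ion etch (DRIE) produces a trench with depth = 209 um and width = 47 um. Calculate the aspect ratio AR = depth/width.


Step 1: AR = depth / width
Step 2: AR = 209 / 47
AR = 4.4


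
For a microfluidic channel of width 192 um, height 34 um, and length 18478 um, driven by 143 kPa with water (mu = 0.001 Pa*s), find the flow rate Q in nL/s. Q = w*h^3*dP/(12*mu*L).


Step 1: Convert all dimensions to SI (meters).
w = 192e-6 m, h = 34e-6 m, L = 18478e-6 m, dP = 143e3 Pa
Step 2: Q = w * h^3 * dP / (12 * mu * L)
Q = 192e-6 * (34e-6)^3 * 143e3 / (12 * 0.001 * 18478e-6) = 4.86673623e-09 m^3/s
Step 3: Convert Q from m^3/s to nL/s (1 m^3 = 1e12 nL, so multiply by 1e12).
Q = 4866.736 nL/s


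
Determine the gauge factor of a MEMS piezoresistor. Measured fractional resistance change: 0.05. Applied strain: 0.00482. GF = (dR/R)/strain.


Step 1: Identify values.
dR/R = 0.05, strain = 0.00482
Step 2: GF = (dR/R) / strain = 0.05 / 0.00482
GF = 10.4
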